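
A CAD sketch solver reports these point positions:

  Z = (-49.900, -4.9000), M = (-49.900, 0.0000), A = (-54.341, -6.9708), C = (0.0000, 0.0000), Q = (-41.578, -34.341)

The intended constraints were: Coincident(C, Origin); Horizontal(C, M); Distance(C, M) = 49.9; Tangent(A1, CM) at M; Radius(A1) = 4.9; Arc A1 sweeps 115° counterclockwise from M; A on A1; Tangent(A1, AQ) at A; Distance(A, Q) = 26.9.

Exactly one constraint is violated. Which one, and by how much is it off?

Distance(A, Q) = 26.9 — off by 3.30.

C = (0.00, 0.00) ✓; C.y = 0.00, M.y = 0.00 ✓; |CM| = 49.90 ✓; ∠(ZM, MC) = 90.00° ✓; |ZM| = 4.900 ✓; bearing(Z→A) − bearing(Z→M) = 115.0° ✓; |ZA| = 4.900 ✓; ∠(ZA, AQ) = 90.00° ✓; |AQ| = 30.20 ✗.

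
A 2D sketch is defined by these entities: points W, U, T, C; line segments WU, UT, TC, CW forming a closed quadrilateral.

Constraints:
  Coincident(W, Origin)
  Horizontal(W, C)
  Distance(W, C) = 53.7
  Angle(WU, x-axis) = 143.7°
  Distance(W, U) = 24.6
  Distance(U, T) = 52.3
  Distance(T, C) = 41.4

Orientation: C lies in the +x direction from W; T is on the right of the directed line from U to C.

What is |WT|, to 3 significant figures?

28.0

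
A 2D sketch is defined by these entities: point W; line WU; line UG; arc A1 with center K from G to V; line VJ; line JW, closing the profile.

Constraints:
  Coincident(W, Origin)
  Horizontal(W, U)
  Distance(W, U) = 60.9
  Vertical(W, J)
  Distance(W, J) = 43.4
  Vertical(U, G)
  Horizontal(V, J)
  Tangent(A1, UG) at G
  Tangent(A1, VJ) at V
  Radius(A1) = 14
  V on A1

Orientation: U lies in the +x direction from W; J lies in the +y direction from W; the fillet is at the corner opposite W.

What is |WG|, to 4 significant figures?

67.63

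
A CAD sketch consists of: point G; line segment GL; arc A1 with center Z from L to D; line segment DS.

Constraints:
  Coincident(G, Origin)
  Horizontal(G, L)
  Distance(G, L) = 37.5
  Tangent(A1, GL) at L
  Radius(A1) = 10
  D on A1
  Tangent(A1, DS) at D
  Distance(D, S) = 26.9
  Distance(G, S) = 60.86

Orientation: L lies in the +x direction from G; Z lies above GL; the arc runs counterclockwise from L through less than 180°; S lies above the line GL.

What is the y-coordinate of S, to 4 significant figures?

36.39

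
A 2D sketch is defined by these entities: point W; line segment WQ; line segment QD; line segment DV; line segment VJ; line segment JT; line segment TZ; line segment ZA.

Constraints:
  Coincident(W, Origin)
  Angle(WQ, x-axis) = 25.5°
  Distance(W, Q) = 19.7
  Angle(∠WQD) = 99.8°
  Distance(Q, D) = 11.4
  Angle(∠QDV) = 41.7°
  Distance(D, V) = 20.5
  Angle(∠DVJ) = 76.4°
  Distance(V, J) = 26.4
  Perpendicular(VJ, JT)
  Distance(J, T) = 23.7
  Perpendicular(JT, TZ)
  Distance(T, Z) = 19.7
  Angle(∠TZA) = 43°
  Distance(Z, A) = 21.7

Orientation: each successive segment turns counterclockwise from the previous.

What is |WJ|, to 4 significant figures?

31.83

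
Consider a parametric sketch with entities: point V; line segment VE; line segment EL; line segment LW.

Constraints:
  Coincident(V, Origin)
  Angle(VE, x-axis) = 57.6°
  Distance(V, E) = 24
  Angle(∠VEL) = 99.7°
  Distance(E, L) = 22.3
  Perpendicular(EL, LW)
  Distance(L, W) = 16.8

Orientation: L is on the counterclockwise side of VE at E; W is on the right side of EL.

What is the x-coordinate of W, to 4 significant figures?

7.577

V is at the origin; VE runs at 57.6° with length 24.0, so E = 24.0·(cos 57.6°, sin 57.6°) = (12.86, 20.26). ∠VEL = 99.7°, so EL runs at 57.6° + (180° − 99.7°) = 137.9° from the x-axis; with |EL| = 22.3, L = E + 22.3·(cos 137.9°, sin 137.9°) = (-3.686, 35.21). EL is perpendicular to LW; with |LW| = 16.8 on the right of EL, W = L + 16.8·(0.6704, 0.7420) = (7.577, 47.68). So W.x = 7.577.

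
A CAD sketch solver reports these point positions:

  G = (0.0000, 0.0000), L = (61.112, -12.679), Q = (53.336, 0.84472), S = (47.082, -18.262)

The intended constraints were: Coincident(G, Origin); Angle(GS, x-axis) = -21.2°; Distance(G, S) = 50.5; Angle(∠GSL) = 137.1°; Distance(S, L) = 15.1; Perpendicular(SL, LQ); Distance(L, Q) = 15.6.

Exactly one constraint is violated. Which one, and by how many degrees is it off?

Perpendicular(SL, LQ) — off by 8.20°.

G = (0.00, 0.00) ✓; GS at -21.20° ✓; |GS| = 50.50 ✓; ∠GSL = 137.1° ✓; |SL| = 15.10 ✓; ∠(SL, LQ) = 98.20° ✗; |LQ| = 15.60 ✓.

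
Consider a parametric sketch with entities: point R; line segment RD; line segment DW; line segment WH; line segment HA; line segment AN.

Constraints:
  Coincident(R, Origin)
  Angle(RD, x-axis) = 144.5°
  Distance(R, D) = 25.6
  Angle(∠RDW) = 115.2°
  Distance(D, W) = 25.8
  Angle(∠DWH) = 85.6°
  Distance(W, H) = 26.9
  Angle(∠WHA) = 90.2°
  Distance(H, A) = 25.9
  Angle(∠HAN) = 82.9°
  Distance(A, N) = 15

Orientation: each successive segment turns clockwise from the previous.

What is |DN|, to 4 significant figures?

10.25

R is at the origin; RD runs at 144.5° with length 25.6, so D = (-20.84, 14.87). ∠RDW = 115.2° gives DW at 79.70° from the x-axis; with |DW| = 25.8, W = (-16.23, 40.25). ∠DWH = 85.6° gives WH at -14.70° from the x-axis; with |WH| = 26.9, H = (9.791, 33.42). ∠WHA = 90.2° gives HA at -104.5° from the x-axis; with |HA| = 25.9, A = (3.306, 8.349). ∠HAN = 82.9° gives AN at 158.4° from the x-axis; with |AN| = 15.0, N = (-10.64, 13.87). Then |DN| = |N − D| = 10.25.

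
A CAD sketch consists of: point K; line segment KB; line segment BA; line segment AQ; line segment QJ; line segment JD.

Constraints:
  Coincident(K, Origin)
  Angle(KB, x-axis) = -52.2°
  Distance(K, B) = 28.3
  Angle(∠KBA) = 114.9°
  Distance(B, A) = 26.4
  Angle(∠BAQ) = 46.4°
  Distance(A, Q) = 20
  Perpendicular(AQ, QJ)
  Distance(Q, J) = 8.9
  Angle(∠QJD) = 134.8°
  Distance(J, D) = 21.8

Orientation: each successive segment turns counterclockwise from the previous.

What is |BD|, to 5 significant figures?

14.610

K is at the origin; KB runs at -52.2° with length 28.3, so B = (17.345, -22.361). ∠KBA = 114.9° gives BA at 12.900° from the x-axis; with |BA| = 26.4, A = (43.079, -16.468). ∠BAQ = 46.4° gives AQ at 146.50° from the x-axis; with |AQ| = 20.0, Q = (26.401, -5.4288). AQ is perpendicular to QJ, so QJ runs at -123.50°; with |QJ| = 8.9, J = (21.489, -12.850). ∠QJD = 134.8° gives JD at -78.300° from the x-axis; with |JD| = 21.8, D = (25.910, -34.197). Then |BD| = |D − B| = 14.610.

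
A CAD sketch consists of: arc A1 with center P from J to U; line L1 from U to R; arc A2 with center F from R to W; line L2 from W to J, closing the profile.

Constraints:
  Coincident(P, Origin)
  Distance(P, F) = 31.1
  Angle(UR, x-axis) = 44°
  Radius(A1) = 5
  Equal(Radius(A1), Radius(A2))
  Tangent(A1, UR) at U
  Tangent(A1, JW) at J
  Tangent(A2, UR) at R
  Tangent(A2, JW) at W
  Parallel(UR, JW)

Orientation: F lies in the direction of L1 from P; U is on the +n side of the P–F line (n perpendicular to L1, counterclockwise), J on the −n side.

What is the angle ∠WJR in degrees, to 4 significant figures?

17.82°

The slot axis is L1's direction at 44.0°, so u = (cos 44.0°, sin 44.0°) = (0.7193, 0.6947) and n = (−sin 44.0°, cos 44.0°) = (-0.6947, 0.7193). P is at the origin and F lies 31.1 along u from P, so F = 31.1·u = (22.37, 21.60). Tangency of A1 to both parallel lines with radius 5.0 puts U and J at P ± 5.0·n: U = (-3.473, 3.597), J = (3.473, -3.597). Equal radii place R and W the same way about F: R = F + 5.0·n = (18.90, 25.20), W = F − 5.0·n = (25.84, 18.01). Then cos ∠WJR = JW·JR / (|JW||JR|), giving 17.82°.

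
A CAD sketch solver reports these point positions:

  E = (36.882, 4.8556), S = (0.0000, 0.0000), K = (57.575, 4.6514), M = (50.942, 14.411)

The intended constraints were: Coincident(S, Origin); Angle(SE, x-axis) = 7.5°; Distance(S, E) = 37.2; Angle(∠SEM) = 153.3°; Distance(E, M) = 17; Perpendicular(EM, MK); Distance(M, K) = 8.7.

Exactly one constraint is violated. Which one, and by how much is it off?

Distance(M, K) = 8.7 — off by 3.10.

S = (0.00, 0.00) ✓; SE at 7.500° ✓; |SE| = 37.20 ✓; ∠SEM = 153.3° ✓; |EM| = 17.00 ✓; ∠(EM, MK) = 90.00° ✓; |MK| = 11.80 ✗.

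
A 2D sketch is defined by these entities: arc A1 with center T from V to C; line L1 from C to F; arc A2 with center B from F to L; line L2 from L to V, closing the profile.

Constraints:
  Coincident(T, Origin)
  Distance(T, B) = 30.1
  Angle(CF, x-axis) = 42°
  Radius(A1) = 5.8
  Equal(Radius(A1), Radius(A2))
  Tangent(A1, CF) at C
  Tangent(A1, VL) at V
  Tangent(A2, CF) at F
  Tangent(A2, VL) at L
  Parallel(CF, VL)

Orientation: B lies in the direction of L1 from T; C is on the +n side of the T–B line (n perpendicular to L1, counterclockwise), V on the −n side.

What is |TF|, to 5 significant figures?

30.654

The slot axis is L1's direction at 42.0°, so u = (cos 42.0°, sin 42.0°) = (0.74314, 0.66913) and n = (−sin 42.0°, cos 42.0°) = (-0.66913, 0.74314). T is at the origin and B lies 30.1 along u from T, so B = 30.1·u = (22.369, 20.141). Tangency of A1 to both parallel lines with radius 5.8 puts C and V at T ± 5.8·n: C = (-3.8810, 4.3102), V = (3.8810, -4.3102). Equal radii place F and L the same way about B: F = B + 5.8·n = (18.488, 24.451), L = B − 5.8·n = (26.250, 15.831). Then |TF| = |F − T| = 30.654.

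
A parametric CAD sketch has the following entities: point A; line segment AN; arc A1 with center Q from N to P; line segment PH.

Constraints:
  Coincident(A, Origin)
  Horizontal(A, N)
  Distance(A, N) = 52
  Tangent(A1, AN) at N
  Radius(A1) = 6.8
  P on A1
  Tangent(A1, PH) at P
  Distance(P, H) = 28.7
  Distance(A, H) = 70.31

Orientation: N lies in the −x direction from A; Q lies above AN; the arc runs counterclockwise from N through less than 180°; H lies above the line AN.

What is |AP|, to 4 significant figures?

47.32

A is at the origin; A and N share the same y with |AN| = 52.0 and N on the −x side, so N = (-52.00, 0.000). Since A1 is tangent to AN there, QN ⟂ AN, so Q = N + (0, 6.8) = (-52.00, 6.800). Since QP ⟂ PH (tangency), |QH| = √(6.8² + 28.7²) = 29.49 regardless of where P sits on A1. So H lies on both circle(A, 70.31) and circle(Q, 29.49); the above-AN intersection is H = (-61.05, 34.87). P is the foot of the tangent from H: P = (-46.18, 10.32).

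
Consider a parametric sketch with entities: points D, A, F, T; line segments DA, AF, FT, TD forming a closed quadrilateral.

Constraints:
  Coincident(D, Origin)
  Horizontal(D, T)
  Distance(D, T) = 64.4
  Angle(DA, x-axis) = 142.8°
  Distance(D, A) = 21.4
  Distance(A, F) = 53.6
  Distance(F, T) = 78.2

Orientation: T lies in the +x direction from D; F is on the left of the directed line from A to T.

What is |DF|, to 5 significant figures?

59.232

D is at the origin; D and T share the same y with |DT| = 64.4 and T in +x, so T = (64.4, 0). DA runs at 142.8° with |DA| = 21.4, so A = (-17.046, 12.938). F is determined by |AF| = 53.6 and |FT| = 78.2 together: it lies at the intersection of circle(A, 53.6) and circle(T, 78.2). With |AT| = 82.467, the foot of the radical line on AT is 21.575 from A and the perpendicular offset is √(53.6² − 21.575²) = 49.066. Taking the left-of-AT solution: F = (11.961, 58.012).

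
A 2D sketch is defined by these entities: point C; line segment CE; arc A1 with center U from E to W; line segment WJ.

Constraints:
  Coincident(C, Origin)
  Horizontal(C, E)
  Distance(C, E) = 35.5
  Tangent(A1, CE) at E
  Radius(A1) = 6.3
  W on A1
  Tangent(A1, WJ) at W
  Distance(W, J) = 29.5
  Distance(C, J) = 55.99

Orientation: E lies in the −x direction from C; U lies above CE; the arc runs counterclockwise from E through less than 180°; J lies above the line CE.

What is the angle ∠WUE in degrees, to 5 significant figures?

117.16°

Checks: |UW| = 6.300 ✓; ∠(UW, WJ) = 90.00° ✓; |WJ| = 29.50 ✓; |CJ| = 55.99 ✓.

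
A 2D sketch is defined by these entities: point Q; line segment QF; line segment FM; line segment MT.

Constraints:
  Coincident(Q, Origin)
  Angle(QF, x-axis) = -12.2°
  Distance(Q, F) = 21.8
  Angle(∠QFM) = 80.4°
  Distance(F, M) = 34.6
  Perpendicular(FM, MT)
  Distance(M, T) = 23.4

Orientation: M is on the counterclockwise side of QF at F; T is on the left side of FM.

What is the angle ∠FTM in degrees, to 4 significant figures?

55.93°

Q is at the origin; QF runs at -12.2° with length 21.8, so F = 21.8·(cos -12.2°, sin -12.2°) = (21.31, -4.607). ∠QFM = 80.4°, so FM runs at -12.2° + (180° − 80.4°) = 87.40° from the x-axis; with |FM| = 34.6, M = F + 34.6·(cos 87.40°, sin 87.40°) = (22.88, 29.96). FM is perpendicular to MT; with |MT| = 23.4 on the left of FM, T = M + 23.4·(-0.9990, 0.04536) = (-0.4987, 31.02). Then cos ∠FTM = TF·TM / (|TF||TM|), giving 55.93°.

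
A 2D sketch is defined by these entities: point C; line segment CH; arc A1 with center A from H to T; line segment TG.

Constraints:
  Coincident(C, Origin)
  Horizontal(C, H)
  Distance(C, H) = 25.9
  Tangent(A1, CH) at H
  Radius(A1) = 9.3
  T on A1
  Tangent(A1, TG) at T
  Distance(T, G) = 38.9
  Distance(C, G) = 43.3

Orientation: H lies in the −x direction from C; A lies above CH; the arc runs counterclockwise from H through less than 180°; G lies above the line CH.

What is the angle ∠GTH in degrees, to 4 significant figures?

144.5°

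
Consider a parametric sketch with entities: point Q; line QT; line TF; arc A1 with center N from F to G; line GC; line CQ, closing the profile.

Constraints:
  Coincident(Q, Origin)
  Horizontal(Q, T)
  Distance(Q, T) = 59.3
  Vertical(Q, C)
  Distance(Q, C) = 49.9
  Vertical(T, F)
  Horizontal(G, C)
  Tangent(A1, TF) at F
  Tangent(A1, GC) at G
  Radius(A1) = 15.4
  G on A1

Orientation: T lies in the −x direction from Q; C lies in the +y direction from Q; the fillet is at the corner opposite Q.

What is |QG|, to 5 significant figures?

66.462

Q is at the origin; Q and T share the same y with |QT| = 59.3 and T on the −x side, so T = (-59.300, 0.0000). Q and C share the same x with |QC| = 49.9 and C on the +y side, so C = (0.0000, 49.900). The virtual corner opposite Q is at (-59.300, 49.900). Since A1 is tangent to TF there, NF ⟂ TF and tangency of A1 to GC means the radius NG is perpendicular to GC, with radius 15.4, so the center N sits 15.4 in from both sides at N = (-43.900, 34.500). That places the tangent points at F = (-59.300, 34.500) on TF and G = (-43.900, 49.900) on GC. Then |QG| = |G − Q| = 66.462.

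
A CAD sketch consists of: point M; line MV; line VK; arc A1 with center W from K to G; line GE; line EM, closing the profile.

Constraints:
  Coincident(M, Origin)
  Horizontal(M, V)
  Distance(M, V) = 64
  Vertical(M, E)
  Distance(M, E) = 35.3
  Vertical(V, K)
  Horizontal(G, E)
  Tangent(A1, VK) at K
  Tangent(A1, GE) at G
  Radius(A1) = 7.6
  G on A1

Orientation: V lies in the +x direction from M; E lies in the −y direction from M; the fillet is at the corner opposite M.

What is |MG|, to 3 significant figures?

66.5

M is at the origin; M and V share the same y with |MV| = 64.0 and V on the +x side, so V = (64.0, 0.00). M and E share the same x with |ME| = 35.3 and E on the −y side, so E = (0.00, -35.3). The virtual corner opposite M is at (64.0, -35.3). A1 meets VK tangentially, so WK is at right angles to VK and tangency of A1 to GE means the radius WG is perpendicular to GE, with radius 7.6, so the center W sits 7.6 in from both sides at W = (56.4, -27.7). That places the tangent points at K = (64.0, -27.7) on VK and G = (56.4, -35.3) on GE. Then |MG| = |G − M| = 66.5.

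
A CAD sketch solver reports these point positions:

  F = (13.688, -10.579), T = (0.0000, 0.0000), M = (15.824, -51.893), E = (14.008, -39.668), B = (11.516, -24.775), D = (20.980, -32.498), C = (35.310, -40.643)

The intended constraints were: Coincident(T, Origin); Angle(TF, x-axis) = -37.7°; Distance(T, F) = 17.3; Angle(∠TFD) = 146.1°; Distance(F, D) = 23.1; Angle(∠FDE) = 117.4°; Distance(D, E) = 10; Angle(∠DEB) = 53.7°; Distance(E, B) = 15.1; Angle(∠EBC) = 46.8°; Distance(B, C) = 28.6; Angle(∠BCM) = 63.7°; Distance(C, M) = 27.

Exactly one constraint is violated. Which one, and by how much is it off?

Distance(C, M) = 27 — off by 4.50.

T = (0.00, 0.00) ✓; TF at -37.70° ✓; |TF| = 17.30 ✓; ∠TFD = 146.1° ✓; |FD| = 23.10 ✓; ∠FDE = 117.4° ✓; |DE| = 10.00 ✓; ∠DEB = 53.70° ✓; |EB| = 15.10 ✓; ∠EBC = 46.80° ✓; |BC| = 28.60 ✓; ∠BCM = 63.70° ✓; |CM| = 22.50 ✗.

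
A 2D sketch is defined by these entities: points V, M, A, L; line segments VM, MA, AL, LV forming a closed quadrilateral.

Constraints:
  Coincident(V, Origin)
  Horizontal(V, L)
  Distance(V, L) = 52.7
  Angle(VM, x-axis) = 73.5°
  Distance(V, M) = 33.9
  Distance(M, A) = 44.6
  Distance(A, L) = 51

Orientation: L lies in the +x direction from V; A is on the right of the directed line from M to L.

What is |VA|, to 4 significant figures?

12.00

V is at the origin; VL is horizontal with |VL| = 52.7 and L in +x, so L = (52.7, 0). VM runs at 73.5° with |VM| = 33.9, so M = (9.628, 32.50). A is determined by |MA| = 44.6 and |AL| = 51.0 together: it lies at the intersection of circle(M, 44.6) and circle(L, 51.0). With |ML| = 53.96, the foot of the radical line on ML is 21.31 from M and the perpendicular offset is √(44.6² − 21.31²) = 39.18. Taking the right-of-ML solution: A = (3.038, -11.61).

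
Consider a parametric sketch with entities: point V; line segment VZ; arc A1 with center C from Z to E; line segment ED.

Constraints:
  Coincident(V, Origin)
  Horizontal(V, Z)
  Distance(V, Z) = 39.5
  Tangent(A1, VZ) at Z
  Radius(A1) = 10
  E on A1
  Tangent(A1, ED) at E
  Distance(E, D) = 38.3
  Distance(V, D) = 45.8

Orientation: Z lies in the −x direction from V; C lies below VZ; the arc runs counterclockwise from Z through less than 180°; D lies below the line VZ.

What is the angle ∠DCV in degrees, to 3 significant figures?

69.5°

Checks: |VZ| = 39.50 ✓; |CE| = 10.00 ✓; ∠(CE, ED) = 90.00° ✓; |ED| = 38.30 ✓; |VD| = 45.80 ✓.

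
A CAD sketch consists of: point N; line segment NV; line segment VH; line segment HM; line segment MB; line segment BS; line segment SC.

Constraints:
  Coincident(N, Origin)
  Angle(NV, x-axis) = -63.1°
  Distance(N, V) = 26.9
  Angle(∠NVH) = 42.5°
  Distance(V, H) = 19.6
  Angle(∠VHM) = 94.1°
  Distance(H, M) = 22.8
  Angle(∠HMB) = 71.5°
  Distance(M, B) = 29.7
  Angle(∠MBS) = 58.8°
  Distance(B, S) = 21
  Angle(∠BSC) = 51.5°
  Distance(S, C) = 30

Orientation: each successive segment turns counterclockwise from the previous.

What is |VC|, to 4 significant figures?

32.28

∠MBS = 58.8° gives BS at 30.00° from the x-axis; with |BS| = 21.0, S = (13.54, -16.62). ∠BSC = 51.5° gives SC at 158.5° from the x-axis; with |SC| = 30.0, C = (-14.37, -5.624). Then |VC| = |C − V| = 32.28.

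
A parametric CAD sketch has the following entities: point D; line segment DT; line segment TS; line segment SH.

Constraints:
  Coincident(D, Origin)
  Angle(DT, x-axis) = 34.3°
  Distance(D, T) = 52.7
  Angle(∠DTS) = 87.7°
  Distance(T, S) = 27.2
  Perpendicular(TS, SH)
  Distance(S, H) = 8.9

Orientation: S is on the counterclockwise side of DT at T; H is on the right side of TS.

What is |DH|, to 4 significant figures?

66.47

∠DTS = 87.7°, so TS runs at 34.3° + (180° − 87.7°) = 126.6° from the x-axis; with |TS| = 27.2, S = T + 27.2·(cos 126.6°, sin 126.6°) = (27.32, 51.53). The perpendicularity gives SH at right angles to TS; with |SH| = 8.9 on the right of TS, H = S + 8.9·(0.8028, 0.5962) = (34.46, 56.84). Then |DH| = |H − D| = 66.47.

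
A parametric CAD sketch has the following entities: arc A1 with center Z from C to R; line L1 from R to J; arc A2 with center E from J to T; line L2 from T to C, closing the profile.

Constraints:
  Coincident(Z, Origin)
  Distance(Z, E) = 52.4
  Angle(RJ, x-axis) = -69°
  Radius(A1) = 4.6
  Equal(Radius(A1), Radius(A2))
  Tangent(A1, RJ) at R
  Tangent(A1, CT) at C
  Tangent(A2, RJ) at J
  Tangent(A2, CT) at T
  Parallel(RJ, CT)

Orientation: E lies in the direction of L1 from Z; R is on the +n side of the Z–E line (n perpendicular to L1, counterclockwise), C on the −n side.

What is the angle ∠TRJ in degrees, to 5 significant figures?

9.9581°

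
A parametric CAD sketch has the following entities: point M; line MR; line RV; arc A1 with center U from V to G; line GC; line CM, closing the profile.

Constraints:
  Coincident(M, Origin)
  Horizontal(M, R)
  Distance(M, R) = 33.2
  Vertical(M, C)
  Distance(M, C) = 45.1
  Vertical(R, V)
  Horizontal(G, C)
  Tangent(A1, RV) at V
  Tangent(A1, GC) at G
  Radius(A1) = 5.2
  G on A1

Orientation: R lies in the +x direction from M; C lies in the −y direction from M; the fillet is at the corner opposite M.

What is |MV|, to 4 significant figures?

51.91

The virtual corner opposite M is at (33.20, -45.10). Since A1 is tangent to RV there, UV ⟂ RV and since A1 is tangent to GC there, UG ⟂ GC, with radius 5.2, so the center U sits 5.2 in from both sides at U = (28.00, -39.90). That places the tangent points at V = (33.20, -39.90) on RV and G = (28.00, -45.10) on GC. Then |MV| = |V − M| = 51.91.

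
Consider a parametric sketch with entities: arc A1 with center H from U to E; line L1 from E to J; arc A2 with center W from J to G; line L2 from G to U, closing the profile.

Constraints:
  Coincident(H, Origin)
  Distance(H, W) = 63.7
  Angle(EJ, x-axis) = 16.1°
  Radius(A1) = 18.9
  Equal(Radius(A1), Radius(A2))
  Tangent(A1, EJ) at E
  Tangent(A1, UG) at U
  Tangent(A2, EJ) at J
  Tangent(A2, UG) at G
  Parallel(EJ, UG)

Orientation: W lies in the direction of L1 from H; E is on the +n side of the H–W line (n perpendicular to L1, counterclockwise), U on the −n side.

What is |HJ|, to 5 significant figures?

66.445

Tangency of A1 to both parallel lines with radius 18.9 puts E and U at H ± 18.9·n: E = (-5.2412, 18.159), U = (5.2412, -18.159). Equal radii place J and G the same way about W: J = W + 18.9·n = (55.960, 35.824), G = W − 18.9·n = (66.443, -0.49378). Then |HJ| = |J − H| = 66.445.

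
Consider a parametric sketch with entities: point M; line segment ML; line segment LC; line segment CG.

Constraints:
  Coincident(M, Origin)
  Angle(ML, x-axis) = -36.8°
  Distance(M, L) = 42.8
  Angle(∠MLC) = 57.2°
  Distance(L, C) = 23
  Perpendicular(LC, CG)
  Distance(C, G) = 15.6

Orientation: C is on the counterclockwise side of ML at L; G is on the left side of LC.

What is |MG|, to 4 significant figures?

20.38

∠MLC = 57.2°, so LC runs at -36.8° + (180° − 57.2°) = 86.00° from the x-axis; with |LC| = 23.0, C = L + 23.0·(cos 86.00°, sin 86.00°) = (35.88, -2.694). LC is perpendicular to CG; with |CG| = 15.6 on the left of LC, G = C + 15.6·(-0.9976, 0.06976) = (20.31, -1.606). Then |MG| = |G − M| = 20.38.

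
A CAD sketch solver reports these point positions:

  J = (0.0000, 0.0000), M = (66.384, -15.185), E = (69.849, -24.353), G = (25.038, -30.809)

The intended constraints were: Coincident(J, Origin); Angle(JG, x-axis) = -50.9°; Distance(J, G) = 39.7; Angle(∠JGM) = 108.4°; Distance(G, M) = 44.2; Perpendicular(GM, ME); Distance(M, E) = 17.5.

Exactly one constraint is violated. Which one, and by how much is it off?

Distance(M, E) = 17.5 — off by 7.70.

J = (0.00, 0.00) ✓; JG at -50.90° ✓; |JG| = 39.70 ✓; ∠JGM = 108.4° ✓; |GM| = 44.20 ✓; ∠(GM, ME) = 90.00° ✓; |ME| = 9.801 ✗.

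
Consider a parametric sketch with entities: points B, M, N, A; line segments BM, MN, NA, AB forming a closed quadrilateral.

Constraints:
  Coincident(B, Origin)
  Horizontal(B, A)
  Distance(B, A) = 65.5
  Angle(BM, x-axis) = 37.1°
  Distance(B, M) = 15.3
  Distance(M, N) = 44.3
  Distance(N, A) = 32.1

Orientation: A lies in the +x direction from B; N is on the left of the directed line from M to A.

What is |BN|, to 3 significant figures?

59.4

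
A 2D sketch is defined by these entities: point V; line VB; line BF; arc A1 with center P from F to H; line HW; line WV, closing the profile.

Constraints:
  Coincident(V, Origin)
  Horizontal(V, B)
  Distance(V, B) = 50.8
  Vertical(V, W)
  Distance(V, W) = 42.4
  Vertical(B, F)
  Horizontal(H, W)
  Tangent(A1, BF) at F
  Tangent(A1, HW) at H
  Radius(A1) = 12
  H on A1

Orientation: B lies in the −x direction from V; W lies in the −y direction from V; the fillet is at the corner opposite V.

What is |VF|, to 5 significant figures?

59.201

The virtual corner opposite V is at (-50.800, -42.400). Tangency of A1 to BF means the radius PF is perpendicular to BF and the tangent condition forces PH to be normal to HW, with radius 12.0, so the center P sits 12.0 in from both sides at P = (-38.800, -30.400). That places the tangent points at F = (-50.800, -30.400) on BF and H = (-38.800, -42.400) on HW. Then |VF| = |F − V| = 59.201.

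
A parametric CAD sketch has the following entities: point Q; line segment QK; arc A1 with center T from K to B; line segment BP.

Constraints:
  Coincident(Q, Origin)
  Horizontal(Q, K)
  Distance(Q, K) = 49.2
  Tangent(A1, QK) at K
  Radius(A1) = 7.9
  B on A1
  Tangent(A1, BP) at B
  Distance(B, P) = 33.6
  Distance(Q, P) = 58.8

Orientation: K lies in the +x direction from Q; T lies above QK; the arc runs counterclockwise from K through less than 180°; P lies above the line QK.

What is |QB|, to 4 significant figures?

57.44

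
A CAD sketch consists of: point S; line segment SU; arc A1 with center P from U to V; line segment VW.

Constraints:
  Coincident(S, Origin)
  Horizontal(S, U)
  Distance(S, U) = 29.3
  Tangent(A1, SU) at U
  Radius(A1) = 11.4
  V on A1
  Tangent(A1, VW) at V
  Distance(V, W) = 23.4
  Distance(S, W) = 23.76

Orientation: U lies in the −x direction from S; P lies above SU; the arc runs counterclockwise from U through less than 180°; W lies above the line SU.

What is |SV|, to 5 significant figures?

20.748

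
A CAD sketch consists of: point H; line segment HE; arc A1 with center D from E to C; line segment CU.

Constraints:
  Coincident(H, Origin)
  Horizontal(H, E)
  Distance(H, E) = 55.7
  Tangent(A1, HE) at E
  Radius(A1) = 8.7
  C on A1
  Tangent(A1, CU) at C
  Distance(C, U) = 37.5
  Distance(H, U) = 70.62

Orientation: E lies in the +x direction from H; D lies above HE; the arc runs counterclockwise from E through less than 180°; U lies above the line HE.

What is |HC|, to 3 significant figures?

65.0

Checks: H = (0.00, 0.00) ✓; |DC| = 8.700 ✓; ∠(DC, CU) = 90.00° ✓; |CU| = 37.50 ✓; |HU| = 70.62 ✓.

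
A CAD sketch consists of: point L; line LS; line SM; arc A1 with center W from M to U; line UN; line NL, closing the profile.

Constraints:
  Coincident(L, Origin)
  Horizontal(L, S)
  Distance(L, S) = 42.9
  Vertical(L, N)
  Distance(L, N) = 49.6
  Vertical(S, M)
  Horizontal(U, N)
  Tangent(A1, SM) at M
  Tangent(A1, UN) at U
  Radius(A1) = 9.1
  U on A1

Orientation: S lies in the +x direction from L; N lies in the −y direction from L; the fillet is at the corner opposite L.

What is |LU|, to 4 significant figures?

60.02

The virtual corner opposite L is at (42.90, -49.60). Tangency of A1 to SM means the radius WM is perpendicular to SM and tangency of A1 to UN means the radius WU is perpendicular to UN, with radius 9.1, so the center W sits 9.1 in from both sides at W = (33.80, -40.50). That places the tangent points at M = (42.90, -40.50) on SM and U = (33.80, -49.60) on UN. Then |LU| = |U − L| = 60.02.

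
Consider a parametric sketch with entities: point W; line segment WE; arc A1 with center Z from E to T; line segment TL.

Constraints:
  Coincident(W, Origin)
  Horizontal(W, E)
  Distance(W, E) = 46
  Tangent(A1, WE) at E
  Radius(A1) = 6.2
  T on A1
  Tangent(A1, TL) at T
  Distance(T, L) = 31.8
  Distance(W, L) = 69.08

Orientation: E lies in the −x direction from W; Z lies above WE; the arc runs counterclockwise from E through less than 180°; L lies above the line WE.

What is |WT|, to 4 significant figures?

42.05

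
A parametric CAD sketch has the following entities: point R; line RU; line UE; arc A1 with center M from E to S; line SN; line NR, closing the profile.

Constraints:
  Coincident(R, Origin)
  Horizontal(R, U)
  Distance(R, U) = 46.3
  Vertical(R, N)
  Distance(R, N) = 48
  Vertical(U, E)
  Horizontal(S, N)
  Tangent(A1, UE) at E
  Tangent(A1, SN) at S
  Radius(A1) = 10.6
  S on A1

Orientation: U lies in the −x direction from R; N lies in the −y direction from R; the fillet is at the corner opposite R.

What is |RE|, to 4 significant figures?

59.52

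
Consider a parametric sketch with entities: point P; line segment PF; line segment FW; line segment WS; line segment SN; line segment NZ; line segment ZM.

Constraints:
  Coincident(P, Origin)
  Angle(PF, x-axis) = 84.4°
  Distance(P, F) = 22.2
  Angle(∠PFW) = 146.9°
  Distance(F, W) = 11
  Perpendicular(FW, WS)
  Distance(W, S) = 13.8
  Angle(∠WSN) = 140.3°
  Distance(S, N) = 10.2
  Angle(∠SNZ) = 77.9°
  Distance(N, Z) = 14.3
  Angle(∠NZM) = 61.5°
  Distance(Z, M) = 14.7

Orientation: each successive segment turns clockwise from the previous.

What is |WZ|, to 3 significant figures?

18.6

P is at the origin; PF runs at 84.4° with length 22.2, so F = (2.17, 22.1). ∠PFW = 146.9° gives FW at 51.3° from the x-axis; with |FW| = 11.0, W = (9.04, 30.7). The perpendicularity gives WS at right angles to FW, so WS runs at -38.7°; with |WS| = 13.8, S = (19.8, 22.1). ∠WSN = 140.3° gives SN at -78.4° from the x-axis; with |SN| = 10.2, N = (21.9, 12.1). ∠SNZ = 77.9° gives NZ at 180° from the x-axis; with |NZ| = 14.3, Z = (7.57, 12.2). Then |WZ| = |Z − W| = 18.6.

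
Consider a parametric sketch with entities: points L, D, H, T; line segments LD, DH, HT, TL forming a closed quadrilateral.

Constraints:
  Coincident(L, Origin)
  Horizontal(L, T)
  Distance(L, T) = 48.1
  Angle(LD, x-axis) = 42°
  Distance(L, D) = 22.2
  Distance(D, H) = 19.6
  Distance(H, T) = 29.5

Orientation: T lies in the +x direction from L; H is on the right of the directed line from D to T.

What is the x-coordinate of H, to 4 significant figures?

18.96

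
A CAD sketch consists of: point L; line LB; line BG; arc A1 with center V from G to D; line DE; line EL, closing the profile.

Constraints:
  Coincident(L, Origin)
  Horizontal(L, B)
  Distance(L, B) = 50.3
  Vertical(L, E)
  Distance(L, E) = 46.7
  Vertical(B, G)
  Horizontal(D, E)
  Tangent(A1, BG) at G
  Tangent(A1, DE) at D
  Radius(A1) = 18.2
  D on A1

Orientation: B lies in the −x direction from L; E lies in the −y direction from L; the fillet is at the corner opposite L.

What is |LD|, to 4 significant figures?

56.67

The virtual corner opposite L is at (-50.30, -46.70). The tangent condition forces VG to be normal to BG and A1 meets DE tangentially, so VD is at right angles to DE, with radius 18.2, so the center V sits 18.2 in from both sides at V = (-32.10, -28.50). That places the tangent points at G = (-50.30, -28.50) on BG and D = (-32.10, -46.70) on DE. Then |LD| = |D − L| = 56.67.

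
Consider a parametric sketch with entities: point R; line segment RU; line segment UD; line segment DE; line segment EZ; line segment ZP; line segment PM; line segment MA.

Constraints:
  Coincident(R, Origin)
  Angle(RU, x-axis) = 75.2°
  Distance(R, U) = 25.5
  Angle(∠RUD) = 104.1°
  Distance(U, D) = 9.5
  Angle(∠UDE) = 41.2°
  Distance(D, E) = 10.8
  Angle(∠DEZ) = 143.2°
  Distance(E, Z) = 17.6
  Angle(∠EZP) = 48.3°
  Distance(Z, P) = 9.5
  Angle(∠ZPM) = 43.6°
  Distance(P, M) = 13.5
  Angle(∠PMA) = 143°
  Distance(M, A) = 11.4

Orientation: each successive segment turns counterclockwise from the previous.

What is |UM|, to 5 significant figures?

16.884

R is at the origin; RU runs at 75.2° with length 25.5, so U = (6.5139, 24.654). ∠RUD = 104.1° gives UD at 151.10° from the x-axis; with |UD| = 9.5, D = (-1.8030, 29.245). ∠UDE = 41.2° gives DE at -70.100° from the x-axis; with |DE| = 10.8, E = (1.8731, 19.090). ∠DEZ = 143.2° gives EZ at -33.300° from the x-axis; with |EZ| = 17.6, Z = (16.583, 9.4273). ∠EZP = 48.3° gives ZP at 98.400° from the x-axis; with |ZP| = 9.5, P = (15.195, 18.825). ∠ZPM = 43.6° gives PM at -125.20° from the x-axis; with |PM| = 13.5, M = (7.4136, 7.7939). Then |UM| = |M − U| = 16.884.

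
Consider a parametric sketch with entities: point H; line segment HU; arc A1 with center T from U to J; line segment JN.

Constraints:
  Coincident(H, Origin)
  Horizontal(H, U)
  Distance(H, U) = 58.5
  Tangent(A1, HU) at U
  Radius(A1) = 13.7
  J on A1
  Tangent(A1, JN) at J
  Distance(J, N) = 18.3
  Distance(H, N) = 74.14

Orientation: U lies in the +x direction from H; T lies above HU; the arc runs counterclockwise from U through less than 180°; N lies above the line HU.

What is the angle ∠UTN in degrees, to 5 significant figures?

163.40°

H is at the origin; H and U share the same y with |HU| = 58.5 and U on the +x side, so U = (58.500, 0.0000). A1 meets HU tangentially, so TU is at right angles to HU, so T = U + (0, 13.7) = (58.500, 13.700). Since TJ ⟂ JN (tangency), |TN| = √(13.7² + 18.3²) = 22.860 regardless of where J sits on A1. So N lies on both circle(H, 74.14) and circle(T, 22.860); the above-HU intersection is N = (65.029, 35.608). J is the foot of the tangent from N: J = (71.355, 18.436).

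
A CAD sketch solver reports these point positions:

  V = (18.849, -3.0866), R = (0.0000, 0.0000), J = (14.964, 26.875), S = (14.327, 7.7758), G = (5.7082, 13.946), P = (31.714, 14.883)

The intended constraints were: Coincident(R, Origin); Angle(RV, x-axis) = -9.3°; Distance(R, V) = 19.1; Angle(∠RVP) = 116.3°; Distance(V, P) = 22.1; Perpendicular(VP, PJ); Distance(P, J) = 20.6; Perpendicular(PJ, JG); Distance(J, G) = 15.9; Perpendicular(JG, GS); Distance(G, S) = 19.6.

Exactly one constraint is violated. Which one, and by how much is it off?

Distance(G, S) = 19.6 — off by 9.00.

R = (0.00, 0.00) ✓; RV at -9.300° ✓; |RV| = 19.10 ✓; ∠RVP = 116.3° ✓; |VP| = 22.10 ✓; ∠(VP, PJ) = 90.00° ✓; |PJ| = 20.60 ✓; ∠(PJ, JG) = 90.00° ✓; |JG| = 15.90 ✓; ∠(JG, GS) = 90.00° ✓; |GS| = 10.60 ✗.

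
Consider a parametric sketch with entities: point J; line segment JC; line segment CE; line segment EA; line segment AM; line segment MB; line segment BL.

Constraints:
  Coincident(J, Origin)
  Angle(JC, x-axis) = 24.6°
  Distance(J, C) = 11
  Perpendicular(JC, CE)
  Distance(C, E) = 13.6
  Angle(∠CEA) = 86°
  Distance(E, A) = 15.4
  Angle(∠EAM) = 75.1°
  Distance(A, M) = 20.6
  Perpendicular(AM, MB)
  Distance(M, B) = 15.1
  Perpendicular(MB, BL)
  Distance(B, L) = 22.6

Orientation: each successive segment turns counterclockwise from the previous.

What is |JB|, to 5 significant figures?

16.725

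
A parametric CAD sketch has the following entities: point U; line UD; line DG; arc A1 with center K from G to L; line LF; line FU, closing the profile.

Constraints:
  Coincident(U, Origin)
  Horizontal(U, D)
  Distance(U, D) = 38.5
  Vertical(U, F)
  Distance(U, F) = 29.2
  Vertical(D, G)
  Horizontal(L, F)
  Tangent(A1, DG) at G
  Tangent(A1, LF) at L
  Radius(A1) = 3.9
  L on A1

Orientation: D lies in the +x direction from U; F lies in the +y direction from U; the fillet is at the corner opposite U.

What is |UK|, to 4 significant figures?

42.86

U is at the origin; U and D share the same y with |UD| = 38.5 and D on the +x side, so D = (38.50, 0.000). U and F share the same x with |UF| = 29.2 and F on the +y side, so F = (0.000, 29.20). The virtual corner opposite U is at (38.50, 29.20). The tangent condition forces KG to be normal to DG and the tangent condition forces KL to be normal to LF, with radius 3.9, so the center K sits 3.9 in from both sides at K = (34.60, 25.30). Then |UK| = |K − U| = 42.86.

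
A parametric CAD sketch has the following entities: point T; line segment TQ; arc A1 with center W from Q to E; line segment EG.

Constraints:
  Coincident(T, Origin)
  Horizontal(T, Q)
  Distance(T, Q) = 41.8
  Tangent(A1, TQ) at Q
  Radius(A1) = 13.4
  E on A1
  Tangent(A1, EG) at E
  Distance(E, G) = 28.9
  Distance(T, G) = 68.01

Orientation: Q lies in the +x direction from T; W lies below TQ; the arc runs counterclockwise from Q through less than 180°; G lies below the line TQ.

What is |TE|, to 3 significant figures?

39.4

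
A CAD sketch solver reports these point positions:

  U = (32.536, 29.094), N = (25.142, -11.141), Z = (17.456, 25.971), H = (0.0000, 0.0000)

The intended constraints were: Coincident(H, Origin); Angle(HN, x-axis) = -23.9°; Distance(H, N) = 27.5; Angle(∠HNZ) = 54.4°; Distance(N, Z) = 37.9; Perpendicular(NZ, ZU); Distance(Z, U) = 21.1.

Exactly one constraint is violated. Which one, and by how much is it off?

Distance(Z, U) = 21.1 — off by 5.70.

H = (0.00, 0.00) ✓; HN at -23.90° ✓; |HN| = 27.50 ✓; ∠HNZ = 54.40° ✓; |NZ| = 37.90 ✓; ∠(NZ, ZU) = 90.00° ✓; |ZU| = 15.40 ✗.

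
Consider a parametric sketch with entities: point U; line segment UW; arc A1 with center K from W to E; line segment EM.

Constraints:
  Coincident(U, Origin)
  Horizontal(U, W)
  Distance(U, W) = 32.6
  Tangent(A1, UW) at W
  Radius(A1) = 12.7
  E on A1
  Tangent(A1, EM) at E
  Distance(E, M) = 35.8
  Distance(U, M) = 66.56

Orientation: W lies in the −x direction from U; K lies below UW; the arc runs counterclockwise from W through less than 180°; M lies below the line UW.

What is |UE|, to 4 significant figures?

47.00

Checks: |KE| = 12.70 ✓; ∠(KE, EM) = 90.00° ✓; |EM| = 35.80 ✓; |UM| = 66.56 ✓.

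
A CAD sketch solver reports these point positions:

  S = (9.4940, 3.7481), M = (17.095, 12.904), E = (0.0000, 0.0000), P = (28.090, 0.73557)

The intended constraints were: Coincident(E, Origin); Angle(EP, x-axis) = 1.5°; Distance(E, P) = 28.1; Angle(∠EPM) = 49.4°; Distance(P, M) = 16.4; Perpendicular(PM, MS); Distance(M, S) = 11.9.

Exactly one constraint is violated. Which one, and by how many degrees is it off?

Perpendicular(PM, MS) — off by 8.20°.

E = (0.00, 0.00) ✓; EP at 1.500° ✓; |EP| = 28.10 ✓; ∠EPM = 49.40° ✓; |PM| = 16.40 ✓; ∠(PM, MS) = 98.20° ✗; |MS| = 11.90 ✓.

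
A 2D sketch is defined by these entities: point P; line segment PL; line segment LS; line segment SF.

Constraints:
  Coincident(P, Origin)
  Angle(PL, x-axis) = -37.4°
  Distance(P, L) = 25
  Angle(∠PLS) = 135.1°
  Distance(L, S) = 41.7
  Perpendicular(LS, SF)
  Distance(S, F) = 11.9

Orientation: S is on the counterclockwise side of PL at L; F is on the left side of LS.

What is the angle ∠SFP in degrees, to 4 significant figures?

95.53°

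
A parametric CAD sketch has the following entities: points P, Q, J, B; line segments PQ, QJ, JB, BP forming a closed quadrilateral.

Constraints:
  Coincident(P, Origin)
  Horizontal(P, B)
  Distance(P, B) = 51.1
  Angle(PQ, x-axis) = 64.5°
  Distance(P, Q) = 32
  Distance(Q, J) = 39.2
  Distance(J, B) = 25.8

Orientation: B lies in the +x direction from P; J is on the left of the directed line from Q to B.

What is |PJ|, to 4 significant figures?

58.79

P is at the origin; PB is horizontal with |PB| = 51.1 and B in +x, so B = (51.1, 0). PQ runs at 64.5° with |PQ| = 32.0, so Q = (13.78, 28.88). J is determined by |QJ| = 39.2 and |JB| = 25.8 together: it lies at the intersection of circle(Q, 39.2) and circle(B, 25.8). With |QB| = 47.19, the foot of the radical line on QB is 32.82 from Q and the perpendicular offset is √(39.2² − 32.82²) = 21.43. Taking the left-of-QB solution: J = (52.85, 25.74).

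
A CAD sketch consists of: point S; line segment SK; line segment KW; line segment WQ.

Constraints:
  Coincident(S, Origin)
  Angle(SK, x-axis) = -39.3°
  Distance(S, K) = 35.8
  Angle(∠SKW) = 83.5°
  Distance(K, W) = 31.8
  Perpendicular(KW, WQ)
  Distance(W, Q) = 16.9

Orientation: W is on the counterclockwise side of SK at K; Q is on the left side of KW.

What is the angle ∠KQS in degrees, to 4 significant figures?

61.92°

S is at the origin; SK runs at -39.3° with length 35.8, so K = 35.8·(cos -39.3°, sin -39.3°) = (27.70, -22.68). ∠SKW = 83.5°, so KW runs at -39.3° + (180° − 83.5°) = 57.20° from the x-axis; with |KW| = 31.8, W = K + 31.8·(cos 57.20°, sin 57.20°) = (44.93, 4.055). The perpendicularity gives WQ at right angles to KW; with |WQ| = 16.9 on the left of KW, Q = W + 16.9·(-0.8406, 0.5417) = (30.72, 13.21). Then cos ∠KQS = QK·QS / (|QK||QS|), giving 61.92°.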